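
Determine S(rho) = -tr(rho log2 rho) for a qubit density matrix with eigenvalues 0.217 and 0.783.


S = -p*log2(p) - (1-p)*log2(1-p)
p = 0.2170, 1-p = 0.7830
= -0.2170 * log2(0.2170) - 0.7830 * log2(0.7830)
= -(-0.4783) - (-0.2763)
= 0.7547

0.7547


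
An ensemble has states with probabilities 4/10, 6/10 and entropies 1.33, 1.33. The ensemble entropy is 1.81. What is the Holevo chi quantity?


chi = S(rho) - sum_i p_i * S(rho_i)
Weighted entropy = 4/10 * 1.33 + 6/10 * 1.33
= 1.3300
chi = 1.81 - 1.3300
= 0.4800

0.4800


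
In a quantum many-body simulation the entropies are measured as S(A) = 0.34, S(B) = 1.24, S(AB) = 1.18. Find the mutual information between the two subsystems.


I(A:B) = S(A) + S(B) - S(AB)
= 0.34 + 1.24 - 1.18
= 0.4000

0.4000


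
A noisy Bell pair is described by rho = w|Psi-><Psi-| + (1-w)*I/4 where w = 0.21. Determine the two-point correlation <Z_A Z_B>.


|Psi-> = (|01> - |10>)/sqrt(2)
For the pure Bell state, <Z_A Z_B> = -1 (Bell-state Pauli correlator).
The maximally-mixed part I/4 has tr(I/4 * P tensor P) = 0 for any traceless Pauli P.
So <Z_A Z_B>_rho = w * (-1) + (1 - w) * 0
= 0.21 * (-1)
= -0.2100

-0.2100


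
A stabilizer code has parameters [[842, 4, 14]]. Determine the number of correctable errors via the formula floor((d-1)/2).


Code parameters: [[842, 4, 14]], distance d = 14.
Number of correctable errors = floor((d-1)/2)
= floor((14 - 1)/2)
= floor(13/2)
= 6

6


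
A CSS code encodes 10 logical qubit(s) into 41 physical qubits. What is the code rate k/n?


Code rate R = k/n
= 10/41
= 0.2439

0.2439


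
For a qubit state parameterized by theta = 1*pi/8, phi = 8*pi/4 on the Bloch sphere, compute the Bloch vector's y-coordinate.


theta = 0.3927, phi = 6.2832
r_y = sin(theta)*sin(phi) = 0.3827 * 0.0000
r_y = 0.0000

0.0000


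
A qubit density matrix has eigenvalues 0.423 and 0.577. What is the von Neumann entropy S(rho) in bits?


S = -p*log2(p) - (1-p)*log2(1-p)
p = 0.4230, 1-p = 0.5770
= -0.4230 * log2(0.4230) - 0.5770 * log2(0.5770)
= -(-0.5251) - (-0.4578)
= 0.9828

0.9828


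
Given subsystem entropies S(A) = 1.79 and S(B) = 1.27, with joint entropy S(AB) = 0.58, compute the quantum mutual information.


I(A:B) = S(A) + S(B) - S(AB)
= 1.79 + 1.27 - 0.58
= 2.4800

2.4800


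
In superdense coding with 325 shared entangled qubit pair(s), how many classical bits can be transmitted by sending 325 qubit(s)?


Superdense coding allows 2 classical bits per shared entangled pair.
325 pair(s) -> 2 * 325 = 650 classical bits

650


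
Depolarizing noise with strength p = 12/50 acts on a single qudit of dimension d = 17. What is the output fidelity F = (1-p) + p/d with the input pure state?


F = (1-p) + p/d
= (1 - 0.2400) + 0.2400/17
= 0.7600 + 0.0141
= 0.7741

0.7741


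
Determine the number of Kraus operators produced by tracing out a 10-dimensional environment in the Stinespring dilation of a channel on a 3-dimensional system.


Tracing out the environment in an orthonormal basis {|i>_E} gives Kraus operators K_i = <i|_E U |0>_E.
Number of Kraus operators = dim(H_env) = d_env
= 10

10


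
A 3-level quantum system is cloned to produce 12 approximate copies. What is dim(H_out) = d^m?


Output space = H^(tensor 12) where dim(H) = 3
dim = 3^12
= 9 (after 2 factors)
= 27 (after 3 factors)
= 81 (after 4 factors)
= 243 (after 5 factors)
= 729 (after 6 factors)
= 2187 (after 7 factors)
= 6561 (after 8 factors)
= 19683 (after 9 factors)
= 59049 (after 10 factors)
= 177147 (after 11 factors)
= 531441 (after 12 factors)
= 531441

531441


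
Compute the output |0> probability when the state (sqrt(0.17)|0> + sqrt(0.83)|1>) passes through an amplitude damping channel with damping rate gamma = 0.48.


For amplitude damping with parameter gamma on state sqrt(a)|0> + sqrt(b)|1>:
alpha^2 = 0.17, beta^2 = 0.83
P(|0>) = alpha^2 + gamma * beta^2
= 0.17 + 0.48 * 0.83
= 0.17 + 0.3984
= 0.5684

0.5684


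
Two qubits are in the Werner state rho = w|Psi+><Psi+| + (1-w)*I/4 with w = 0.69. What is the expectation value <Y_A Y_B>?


|Psi+> = (|01> + |10>)/sqrt(2)
For the pure Bell state, <Y_A Y_B> = +1 (Bell-state Pauli correlator).
The maximally-mixed part I/4 has tr(I/4 * P tensor P) = 0 for any traceless Pauli P.
So <Y_A Y_B>_rho = w * (+1) + (1 - w) * 0
= 0.69 * (+1)
= 0.6900

0.6900


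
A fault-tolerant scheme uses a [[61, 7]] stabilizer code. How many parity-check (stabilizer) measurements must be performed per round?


For an [[n,k]] stabilizer code:
Number of stabilizer generators = n - k
= 61 - 7
= 54

54


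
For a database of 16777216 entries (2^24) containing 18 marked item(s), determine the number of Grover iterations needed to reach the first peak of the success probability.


After j Grover iterations the success probability is P(j) = sin^2((2j+1)*theta), where sin(theta) = sqrt(k/N).
N = 2^24 = 16777216, k = 18
sin(theta) = sqrt(k/N) = 0.001035800949
theta = arcsin(sqrt(k/N)) = 0.001035801134 rad
P(j) reaches its first maximum when (2j+1)*theta is as close as possible to pi/2, i.e. j = round(pi/(4*theta) - 1/2).
pi/(4*theta) - 1/2 = 757.7519
(For comparison, the common estimate pi/4 * sqrt(N/k) = 758.2520; the exact maximiser is used here.)
Optimal iterations = 758

758


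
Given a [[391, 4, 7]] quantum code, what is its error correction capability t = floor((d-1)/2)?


Code parameters: [[391, 4, 7]], distance d = 7.
Number of correctable errors = floor((d-1)/2)
= floor((7 - 1)/2)
= floor(6/2)
= 3

3


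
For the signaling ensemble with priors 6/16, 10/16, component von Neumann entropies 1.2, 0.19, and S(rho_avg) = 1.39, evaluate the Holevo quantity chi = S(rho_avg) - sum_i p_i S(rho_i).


chi = S(rho) - sum_i p_i * S(rho_i)
Weighted entropy = 6/16 * 1.2 + 10/16 * 0.19
= 0.5687
chi = 1.39 - 0.5687
= 0.8212

0.8212


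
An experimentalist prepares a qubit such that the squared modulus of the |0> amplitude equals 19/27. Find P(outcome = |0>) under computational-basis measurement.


|alpha|^2 = 19/27 = 0.7037
|beta|^2 = 1 - 19/27 = 8/27 = 0.2963
P(|0>) = |alpha|^2 = 0.7037

0.7037


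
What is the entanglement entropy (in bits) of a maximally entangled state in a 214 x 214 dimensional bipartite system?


For a maximally entangled state in d x d:
S = log2(d) = log2(214)
= 7.7415

7.7415


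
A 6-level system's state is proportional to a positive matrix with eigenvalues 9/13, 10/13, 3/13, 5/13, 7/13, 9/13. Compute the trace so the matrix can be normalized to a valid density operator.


tr(M) = sum of eigenvalues
= 9/13 + 10/13 + 3/13 + 5/13 + 7/13 + 9/13
= 43/13
= 3.3077

3.3077


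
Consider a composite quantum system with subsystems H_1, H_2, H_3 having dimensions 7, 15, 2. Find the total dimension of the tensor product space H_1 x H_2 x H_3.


dim(H_1 x H_2 x H_3) = 7 * 15 * 2
= 105 * 2
= 210

210


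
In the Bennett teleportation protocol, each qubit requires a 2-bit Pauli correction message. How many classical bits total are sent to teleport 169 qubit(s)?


Quantum teleportation requires 2 classical bits per qubit teleported.
169 qubit(s) -> 2 * 169 = 338 classical bits

338


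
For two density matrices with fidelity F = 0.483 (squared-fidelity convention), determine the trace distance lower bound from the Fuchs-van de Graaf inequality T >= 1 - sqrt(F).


Fuchs-van de Graaf (squared-fidelity convention): 1 - sqrt(F) <= T <= sqrt(1 - F).
Lower bound: T >= 1 - sqrt(F)
sqrt(F) = sqrt(0.483) = 0.6950
T >= 1 - 0.6950
T >= 0.3050

0.3050


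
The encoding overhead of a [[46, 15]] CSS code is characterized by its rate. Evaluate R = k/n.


Code rate R = k/n
= 15/46
= 0.3261

0.3261


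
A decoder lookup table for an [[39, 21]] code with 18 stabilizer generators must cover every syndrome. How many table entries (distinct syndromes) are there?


Each stabilizer generator gives a binary (+1 or -1) measurement outcome.
With 18 independent generators:
Total syndromes = 2^18
= 262144

262144


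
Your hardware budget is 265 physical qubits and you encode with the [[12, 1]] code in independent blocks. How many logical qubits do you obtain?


Each code block uses 12 physical qubits for 1 logical qubit(s).
Number of complete blocks = floor(265 / 12) = 22
Logical qubits = 22 * 1
= 22

22


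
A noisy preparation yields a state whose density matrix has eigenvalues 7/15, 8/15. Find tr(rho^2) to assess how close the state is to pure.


tr(rho^2) = sum of eigenvalues squared
= (7/15)^2 + (8/15)^2
= (49 + 64) / 225
= 113/225
= 0.5022

0.5022


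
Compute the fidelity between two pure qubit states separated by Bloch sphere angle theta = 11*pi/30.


For states separated by angle theta on Bloch sphere:
F = cos^2(theta/2)
theta = 11*pi/30 = 1.1519
theta/2 = 0.5760
cos(theta/2) = 0.8387
F = 0.7034

0.7034


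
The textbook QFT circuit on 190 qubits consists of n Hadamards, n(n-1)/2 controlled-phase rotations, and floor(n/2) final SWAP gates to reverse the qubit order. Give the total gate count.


Hadamard gates: 190
Controlled rotations: n*(n-1)/2 = 190*189/2 = 17955
SWAP gates: floor(n/2) = floor(190/2) = 95
Total = 190 + 17955 + 95
= 18240

18240


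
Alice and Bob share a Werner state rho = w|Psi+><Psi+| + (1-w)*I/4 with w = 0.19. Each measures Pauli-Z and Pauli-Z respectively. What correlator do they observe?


|Psi+> = (|01> + |10>)/sqrt(2)
For the pure Bell state, <Z_A Z_B> = -1 (Bell-state Pauli correlator).
The maximally-mixed part I/4 has tr(I/4 * P tensor P) = 0 for any traceless Pauli P.
So <Z_A Z_B>_rho = w * (-1) + (1 - w) * 0
= 0.19 * (-1)
= -0.1900

-0.1900


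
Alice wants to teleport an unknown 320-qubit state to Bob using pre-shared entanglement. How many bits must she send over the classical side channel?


Quantum teleportation requires 2 classical bits per qubit teleported.
320 qubit(s) -> 2 * 320 = 640 classical bits

640


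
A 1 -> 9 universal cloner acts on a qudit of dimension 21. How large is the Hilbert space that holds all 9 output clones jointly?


Output space = H^(tensor 9) where dim(H) = 21
dim = 21^9
= 441 (after 2 factors)
= 9261 (after 3 factors)
= 194481 (after 4 factors)
= 4084101 (after 5 factors)
= 85766121 (after 6 factors)
= 1801088541 (after 7 factors)
= 37822859361 (after 8 factors)
= 794280046581 (after 9 factors)
= 794280046581

794280046581


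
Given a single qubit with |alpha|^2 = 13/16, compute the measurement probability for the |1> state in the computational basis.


|alpha|^2 = 13/16 = 0.8125
|beta|^2 = 1 - 13/16 = 3/16 = 0.1875
P(|1>) = |beta|^2 = 0.1875

0.1875


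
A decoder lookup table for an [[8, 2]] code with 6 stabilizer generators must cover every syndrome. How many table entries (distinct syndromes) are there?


Each stabilizer generator gives a binary (+1 or -1) measurement outcome.
With 6 independent generators:
Total syndromes = 2^6
= 64

64


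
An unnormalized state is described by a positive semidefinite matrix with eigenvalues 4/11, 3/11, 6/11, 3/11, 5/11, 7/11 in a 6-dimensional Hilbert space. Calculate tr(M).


tr(M) = sum of eigenvalues
= 4/11 + 3/11 + 6/11 + 3/11 + 5/11 + 7/11
= 28/11
= 2.5455

2.5455


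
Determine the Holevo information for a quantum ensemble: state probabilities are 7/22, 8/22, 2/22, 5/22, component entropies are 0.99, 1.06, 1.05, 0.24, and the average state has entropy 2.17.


chi = S(rho) - sum_i p_i * S(rho_i)
Weighted entropy = 7/22 * 0.99 + 8/22 * 1.06 + 2/22 * 1.05 + 5/22 * 0.24
= 0.8505
chi = 2.17 - 0.8505
= 1.3195

1.3195


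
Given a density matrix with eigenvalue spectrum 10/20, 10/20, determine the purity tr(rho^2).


tr(rho^2) = sum of eigenvalues squared
= (10/20)^2 + (10/20)^2
= (100 + 100) / 400
= 200/400
= 0.5000

0.5000


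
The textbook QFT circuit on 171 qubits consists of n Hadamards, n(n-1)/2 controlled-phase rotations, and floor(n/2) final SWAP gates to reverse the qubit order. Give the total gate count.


Hadamard gates: 171
Controlled rotations: n*(n-1)/2 = 171*170/2 = 14535
SWAP gates: floor(n/2) = floor(171/2) = 85
Total = 171 + 14535 + 85
= 14791

14791


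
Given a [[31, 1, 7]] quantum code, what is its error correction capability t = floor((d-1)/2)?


Code parameters: [[31, 1, 7]], distance d = 7.
Number of correctable errors = floor((d-1)/2)
= floor((7 - 1)/2)
= floor(6/2)
= 3

3


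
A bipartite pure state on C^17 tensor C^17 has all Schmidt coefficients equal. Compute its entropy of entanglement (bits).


For a maximally entangled state in d x d:
S = log2(d) = log2(17)
= 4.0875

4.0875


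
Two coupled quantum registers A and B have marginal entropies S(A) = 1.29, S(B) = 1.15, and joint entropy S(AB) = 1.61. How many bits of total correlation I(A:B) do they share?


I(A:B) = S(A) + S(B) - S(AB)
= 1.29 + 1.15 - 1.61
= 0.8300

0.8300


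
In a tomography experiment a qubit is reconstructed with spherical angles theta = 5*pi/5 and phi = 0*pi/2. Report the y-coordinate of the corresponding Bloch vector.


theta = 3.1416, phi = 0.0000
r_y = sin(theta)*sin(phi) = 0.0000 * 0.0000
r_y = 0.0000

0.0000


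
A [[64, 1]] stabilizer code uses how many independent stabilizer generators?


For an [[n,k]] stabilizer code:
Number of stabilizer generators = n - k
= 64 - 1
= 63

63


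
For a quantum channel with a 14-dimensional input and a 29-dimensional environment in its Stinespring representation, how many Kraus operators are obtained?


Tracing out the environment in an orthonormal basis {|i>_E} gives Kraus operators K_i = <i|_E U |0>_E.
Number of Kraus operators = dim(H_env) = d_env
= 29

29


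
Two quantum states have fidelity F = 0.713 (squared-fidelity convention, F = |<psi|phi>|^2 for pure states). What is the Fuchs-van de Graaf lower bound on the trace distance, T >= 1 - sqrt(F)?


Fuchs-van de Graaf (squared-fidelity convention): 1 - sqrt(F) <= T <= sqrt(1 - F).
Lower bound: T >= 1 - sqrt(F)
sqrt(F) = sqrt(0.713) = 0.8444
T >= 1 - 0.8444
T >= 0.1556

0.1556


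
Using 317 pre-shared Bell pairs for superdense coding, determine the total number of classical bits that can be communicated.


Superdense coding allows 2 classical bits per shared entangled pair.
317 pair(s) -> 2 * 317 = 634 classical bits

634


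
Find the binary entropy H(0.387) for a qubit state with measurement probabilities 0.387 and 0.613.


S = -p*log2(p) - (1-p)*log2(1-p)
p = 0.3870, 1-p = 0.6130
= -0.3870 * log2(0.3870) - 0.6130 * log2(0.6130)
= -(-0.5300) - (-0.4328)
= 0.9628

0.9628


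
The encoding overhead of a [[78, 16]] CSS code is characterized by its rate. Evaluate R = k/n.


Code rate R = k/n
= 16/78
= 0.2051

0.2051


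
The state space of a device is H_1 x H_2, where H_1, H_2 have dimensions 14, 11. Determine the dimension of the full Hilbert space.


dim(H_1 x H_2) = 14 * 11
= 154

154


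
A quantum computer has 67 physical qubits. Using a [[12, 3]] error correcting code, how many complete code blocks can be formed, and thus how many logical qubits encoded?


Each code block uses 12 physical qubits for 3 logical qubit(s).
Number of complete blocks = floor(67 / 12) = 5
Logical qubits = 5 * 3
= 15

15


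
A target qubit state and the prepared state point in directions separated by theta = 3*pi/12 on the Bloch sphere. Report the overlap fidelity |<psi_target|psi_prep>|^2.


For states separated by angle theta on Bloch sphere:
F = cos^2(theta/2)
theta = 3*pi/12 = 0.7854
theta/2 = 0.3927
cos(theta/2) = 0.9239
F = 0.8536

0.8536


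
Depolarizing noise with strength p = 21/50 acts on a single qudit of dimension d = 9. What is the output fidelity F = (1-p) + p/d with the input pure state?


F = (1-p) + p/d
= (1 - 0.4200) + 0.4200/9
= 0.5800 + 0.0467
= 0.6267

0.6267


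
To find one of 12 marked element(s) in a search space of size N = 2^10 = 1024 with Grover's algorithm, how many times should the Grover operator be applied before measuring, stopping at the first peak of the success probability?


After j Grover iterations the success probability is P(j) = sin^2((2j+1)*theta), where sin(theta) = sqrt(k/N).
N = 2^10 = 1024, k = 12
sin(theta) = sqrt(k/N) = 0.1082531755
theta = arcsin(sqrt(k/N)) = 0.1084657303 rad
P(j) reaches its first maximum when (2j+1)*theta is as close as possible to pi/2, i.e. j = round(pi/(4*theta) - 1/2).
pi/(4*theta) - 1/2 = 6.7410
(For comparison, the common estimate pi/4 * sqrt(N/k) = 7.2552; the exact maximiser is used here.)
Optimal iterations = 7

7


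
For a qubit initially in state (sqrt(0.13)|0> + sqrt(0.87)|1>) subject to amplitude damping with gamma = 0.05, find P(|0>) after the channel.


For amplitude damping with parameter gamma on state sqrt(a)|0> + sqrt(b)|1>:
alpha^2 = 0.13, beta^2 = 0.87
P(|0>) = alpha^2 + gamma * beta^2
= 0.13 + 0.05 * 0.87
= 0.13 + 0.0435
= 0.1735

0.1735


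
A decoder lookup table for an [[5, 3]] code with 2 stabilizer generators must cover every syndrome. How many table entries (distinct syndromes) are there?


Each stabilizer generator gives a binary (+1 or -1) measurement outcome.
With 2 independent generators:
Total syndromes = 2^2
= 4

4


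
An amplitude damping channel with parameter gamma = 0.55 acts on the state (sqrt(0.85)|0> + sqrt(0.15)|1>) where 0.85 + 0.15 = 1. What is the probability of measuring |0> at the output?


For amplitude damping with parameter gamma on state sqrt(a)|0> + sqrt(b)|1>:
alpha^2 = 0.85, beta^2 = 0.15
P(|0>) = alpha^2 + gamma * beta^2
= 0.85 + 0.55 * 0.15
= 0.85 + 0.0825
= 0.9325

0.9325


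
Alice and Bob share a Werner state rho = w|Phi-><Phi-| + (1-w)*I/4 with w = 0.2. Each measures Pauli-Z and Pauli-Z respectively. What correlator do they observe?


|Phi-> = (|00> - |11>)/sqrt(2)
For the pure Bell state, <Z_A Z_B> = +1 (Bell-state Pauli correlator).
The maximally-mixed part I/4 has tr(I/4 * P tensor P) = 0 for any traceless Pauli P.
So <Z_A Z_B>_rho = w * (+1) + (1 - w) * 0
= 0.2 * (+1)
= 0.2000

0.2000


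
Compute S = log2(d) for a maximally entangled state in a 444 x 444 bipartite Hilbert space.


For a maximally entangled state in d x d:
S = log2(d) = log2(444)
= 8.7944

8.7944


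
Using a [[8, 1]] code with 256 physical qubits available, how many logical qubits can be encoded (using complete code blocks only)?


Each code block uses 8 physical qubits for 1 logical qubit(s).
Number of complete blocks = floor(256 / 8) = 32
Logical qubits = 32 * 1
= 32

32


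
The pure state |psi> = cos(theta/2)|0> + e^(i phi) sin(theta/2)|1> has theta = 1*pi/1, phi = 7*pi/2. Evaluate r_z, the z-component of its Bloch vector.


theta = 3.1416, phi = 10.9956
r_z = cos(theta) = -1.0000

-1.0000


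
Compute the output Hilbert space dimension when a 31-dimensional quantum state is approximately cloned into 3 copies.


Output space = H^(tensor 3) where dim(H) = 31
dim = 31^3
= 961 (after 2 factors)
= 29791 (after 3 factors)
= 29791

29791


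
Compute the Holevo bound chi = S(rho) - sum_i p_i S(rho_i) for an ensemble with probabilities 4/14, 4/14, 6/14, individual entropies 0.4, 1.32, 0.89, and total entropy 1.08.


chi = S(rho) - sum_i p_i * S(rho_i)
Weighted entropy = 4/14 * 0.4 + 4/14 * 1.32 + 6/14 * 0.89
= 0.8729
chi = 1.08 - 0.8729
= 0.2071

0.2071


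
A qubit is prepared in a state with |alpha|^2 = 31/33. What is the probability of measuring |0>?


|alpha|^2 = 31/33 = 0.9394
|beta|^2 = 1 - 31/33 = 2/33 = 0.0606
P(|0>) = |alpha|^2 = 0.9394

0.9394


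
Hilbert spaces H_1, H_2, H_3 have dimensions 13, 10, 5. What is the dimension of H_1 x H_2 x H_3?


dim(H_1 x H_2 x H_3) = 13 * 10 * 5
= 130 * 5
= 650

650


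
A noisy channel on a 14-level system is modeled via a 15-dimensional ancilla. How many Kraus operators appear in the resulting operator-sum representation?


Tracing out the environment in an orthonormal basis {|i>_E} gives Kraus operators K_i = <i|_E U |0>_E.
Number of Kraus operators = dim(H_env) = d_env
= 15

15


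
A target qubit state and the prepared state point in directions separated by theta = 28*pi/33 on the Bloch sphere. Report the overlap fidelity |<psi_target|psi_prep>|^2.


For states separated by angle theta on Bloch sphere:
F = cos^2(theta/2)
theta = 28*pi/33 = 2.6656
theta/2 = 1.3328
cos(theta/2) = 0.2358
F = 0.0556

0.0556


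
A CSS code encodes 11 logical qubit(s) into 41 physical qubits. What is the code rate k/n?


Code rate R = k/n
= 11/41
= 0.2683

0.2683


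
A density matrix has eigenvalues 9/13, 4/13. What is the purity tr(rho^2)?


tr(rho^2) = sum of eigenvalues squared
= (9/13)^2 + (4/13)^2
= (81 + 16) / 169
= 97/169
= 0.5740

0.5740


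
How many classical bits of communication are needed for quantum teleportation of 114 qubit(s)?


Quantum teleportation requires 2 classical bits per qubit teleported.
114 qubit(s) -> 2 * 114 = 228 classical bits

228


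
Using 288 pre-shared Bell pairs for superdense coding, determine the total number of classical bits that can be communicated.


Superdense coding allows 2 classical bits per shared entangled pair.
288 pair(s) -> 2 * 288 = 576 classical bits

576


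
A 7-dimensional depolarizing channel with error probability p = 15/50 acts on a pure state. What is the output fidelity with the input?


F = (1-p) + p/d
= (1 - 0.3000) + 0.3000/7
= 0.7000 + 0.0429
= 0.7429

0.7429


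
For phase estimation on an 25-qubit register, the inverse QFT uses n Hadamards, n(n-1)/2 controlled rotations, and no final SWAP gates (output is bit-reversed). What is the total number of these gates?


Hadamard gates: 25
Controlled rotations: n*(n-1)/2 = 25*24/2 = 300
SWAP gates: 0 (omitted)
Total = 25 + 300
= 325

325


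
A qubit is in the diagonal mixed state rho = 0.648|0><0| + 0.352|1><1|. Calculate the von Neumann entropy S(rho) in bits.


S = -p*log2(p) - (1-p)*log2(1-p)
p = 0.6480, 1-p = 0.3520
= -0.6480 * log2(0.6480) - 0.3520 * log2(0.3520)
= -(-0.4056) - (-0.5302)
= 0.9358

0.9358


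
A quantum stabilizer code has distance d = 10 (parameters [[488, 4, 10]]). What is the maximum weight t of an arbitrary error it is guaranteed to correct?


Code parameters: [[488, 4, 10]], distance d = 10.
Number of correctable errors = floor((d-1)/2)
= floor((10 - 1)/2)
= floor(9/2)
= 4

4


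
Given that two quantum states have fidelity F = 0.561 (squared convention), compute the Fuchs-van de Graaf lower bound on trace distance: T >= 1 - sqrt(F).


Fuchs-van de Graaf (squared-fidelity convention): 1 - sqrt(F) <= T <= sqrt(1 - F).
Lower bound: T >= 1 - sqrt(F)
sqrt(F) = sqrt(0.561) = 0.7490
T >= 1 - 0.7490
T >= 0.2510

0.2510


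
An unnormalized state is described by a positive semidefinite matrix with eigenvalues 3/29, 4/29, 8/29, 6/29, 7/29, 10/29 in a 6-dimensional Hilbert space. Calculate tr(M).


tr(M) = sum of eigenvalues
= 3/29 + 4/29 + 8/29 + 6/29 + 7/29 + 10/29
= 38/29
= 1.3103

1.3103


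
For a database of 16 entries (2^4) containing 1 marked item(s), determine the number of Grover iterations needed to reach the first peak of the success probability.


After j Grover iterations the success probability is P(j) = sin^2((2j+1)*theta), where sin(theta) = sqrt(k/N).
N = 2^4 = 16, k = 1
sin(theta) = sqrt(k/N) = 0.25
theta = arcsin(sqrt(k/N)) = 0.2526802551 rad
P(j) reaches its first maximum when (2j+1)*theta is as close as possible to pi/2, i.e. j = round(pi/(4*theta) - 1/2).
pi/(4*theta) - 1/2 = 2.6083
(For comparison, the common estimate pi/4 * sqrt(N/k) = 3.1416; the exact maximiser is used here.)
Optimal iterations = 3

3


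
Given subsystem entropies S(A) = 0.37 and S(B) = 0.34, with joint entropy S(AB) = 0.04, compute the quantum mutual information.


I(A:B) = S(A) + S(B) - S(AB)
= 0.37 + 0.34 - 0.04
= 0.6700

0.6700


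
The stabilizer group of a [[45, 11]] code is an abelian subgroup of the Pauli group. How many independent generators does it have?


For an [[n,k]] stabilizer code:
Number of stabilizer generators = n - k
= 45 - 11
= 34

34


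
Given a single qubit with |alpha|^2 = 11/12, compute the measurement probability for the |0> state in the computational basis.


|alpha|^2 = 11/12 = 0.9167
|beta|^2 = 1 - 11/12 = 1/12 = 0.0833
P(|0>) = |alpha|^2 = 0.9167

0.9167


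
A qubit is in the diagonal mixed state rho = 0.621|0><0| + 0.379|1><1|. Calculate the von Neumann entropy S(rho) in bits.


S = -p*log2(p) - (1-p)*log2(1-p)
p = 0.6210, 1-p = 0.3790
= -0.6210 * log2(0.6210) - 0.3790 * log2(0.3790)
= -(-0.4268) - (-0.5305)
= 0.9573

0.9573


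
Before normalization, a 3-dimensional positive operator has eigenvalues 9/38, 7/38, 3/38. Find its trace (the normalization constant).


tr(M) = sum of eigenvalues
= 9/38 + 7/38 + 3/38
= 19/38
= 0.5000

0.5000


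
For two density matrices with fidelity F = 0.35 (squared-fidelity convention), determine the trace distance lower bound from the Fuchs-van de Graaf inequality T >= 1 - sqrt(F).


Fuchs-van de Graaf (squared-fidelity convention): 1 - sqrt(F) <= T <= sqrt(1 - F).
Lower bound: T >= 1 - sqrt(F)
sqrt(F) = sqrt(0.35) = 0.5916
T >= 1 - 0.5916
T >= 0.4084

0.4084


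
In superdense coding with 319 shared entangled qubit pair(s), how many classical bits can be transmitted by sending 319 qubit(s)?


Superdense coding allows 2 classical bits per shared entangled pair.
319 pair(s) -> 2 * 319 = 638 classical bits

638


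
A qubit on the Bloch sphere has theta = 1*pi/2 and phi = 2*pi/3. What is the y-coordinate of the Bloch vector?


theta = 1.5708, phi = 2.0944
r_y = sin(theta)*sin(phi) = 1.0000 * 0.8660
r_y = 0.8660

0.8660


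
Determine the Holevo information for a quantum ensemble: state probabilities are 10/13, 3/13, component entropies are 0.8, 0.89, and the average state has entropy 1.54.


chi = S(rho) - sum_i p_i * S(rho_i)
Weighted entropy = 10/13 * 0.8 + 3/13 * 0.89
= 0.8208
chi = 1.54 - 0.8208
= 0.7192

0.7192


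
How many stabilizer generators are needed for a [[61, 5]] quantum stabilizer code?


For an [[n,k]] stabilizer code:
Number of stabilizer generators = n - k
= 61 - 5
= 56

56


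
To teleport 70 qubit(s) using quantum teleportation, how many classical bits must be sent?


Quantum teleportation requires 2 classical bits per qubit teleported.
70 qubit(s) -> 2 * 70 = 140 classical bits

140


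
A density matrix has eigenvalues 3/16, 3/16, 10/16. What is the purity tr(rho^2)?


tr(rho^2) = sum of eigenvalues squared
= (3/16)^2 + (3/16)^2 + (10/16)^2
= (9 + 9 + 100) / 256
= 118/256
= 0.4609

0.4609


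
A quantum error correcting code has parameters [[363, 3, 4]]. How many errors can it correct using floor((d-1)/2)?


Code parameters: [[363, 3, 4]], distance d = 4.
Number of correctable errors = floor((d-1)/2)
= floor((4 - 1)/2)
= floor(3/2)
= 1

1


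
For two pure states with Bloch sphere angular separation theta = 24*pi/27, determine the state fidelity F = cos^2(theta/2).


For states separated by angle theta on Bloch sphere:
F = cos^2(theta/2)
theta = 24*pi/27 = 2.7925
theta/2 = 1.3963
cos(theta/2) = 0.1736
F = 0.0302

0.0302


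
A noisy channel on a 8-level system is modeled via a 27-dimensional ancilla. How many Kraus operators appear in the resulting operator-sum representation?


Tracing out the environment in an orthonormal basis {|i>_E} gives Kraus operators K_i = <i|_E U |0>_E.
Number of Kraus operators = dim(H_env) = d_env
= 27

27


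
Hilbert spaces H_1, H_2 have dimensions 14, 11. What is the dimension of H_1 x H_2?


dim(H_1 x H_2) = 14 * 11
= 154

154


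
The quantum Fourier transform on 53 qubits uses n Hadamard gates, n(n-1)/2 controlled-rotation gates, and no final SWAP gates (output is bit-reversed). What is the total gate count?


Hadamard gates: 53
Controlled rotations: n*(n-1)/2 = 53*52/2 = 1378
SWAP gates: 0 (omitted)
Total = 53 + 1378
= 1431

1431


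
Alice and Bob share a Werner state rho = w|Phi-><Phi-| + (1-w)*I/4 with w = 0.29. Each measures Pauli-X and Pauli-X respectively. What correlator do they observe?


|Phi-> = (|00> - |11>)/sqrt(2)
For the pure Bell state, <X_A X_B> = -1 (Bell-state Pauli correlator).
The maximally-mixed part I/4 has tr(I/4 * P tensor P) = 0 for any traceless Pauli P.
So <X_A X_B>_rho = w * (-1) + (1 - w) * 0
= 0.29 * (-1)
= -0.2900

-0.2900


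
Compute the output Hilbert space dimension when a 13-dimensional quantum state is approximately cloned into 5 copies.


Output space = H^(tensor 5) where dim(H) = 13
dim = 13^5
= 169 (after 2 factors)
= 2197 (after 3 factors)
= 28561 (after 4 factors)
= 371293 (after 5 factors)
= 371293

371293


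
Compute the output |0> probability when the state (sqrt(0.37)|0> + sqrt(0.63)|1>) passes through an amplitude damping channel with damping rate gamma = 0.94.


For amplitude damping with parameter gamma on state sqrt(a)|0> + sqrt(b)|1>:
alpha^2 = 0.37, beta^2 = 0.63
P(|0>) = alpha^2 + gamma * beta^2
= 0.37 + 0.94 * 0.63
= 0.37 + 0.5922
= 0.9622

0.9622


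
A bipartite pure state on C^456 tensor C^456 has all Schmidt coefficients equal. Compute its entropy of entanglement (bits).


For a maximally entangled state in d x d:
S = log2(d) = log2(456)
= 8.8329

8.8329


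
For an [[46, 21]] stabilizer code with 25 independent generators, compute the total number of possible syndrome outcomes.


Each stabilizer generator gives a binary (+1 or -1) measurement outcome.
With 25 independent generators:
Total syndromes = 2^25
= 33554432

33554432


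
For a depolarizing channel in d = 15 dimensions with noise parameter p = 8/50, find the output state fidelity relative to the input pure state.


F = (1-p) + p/d
= (1 - 0.1600) + 0.1600/15
= 0.8400 + 0.0107
= 0.8507

0.8507


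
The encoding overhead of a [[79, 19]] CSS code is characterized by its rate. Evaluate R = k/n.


Code rate R = k/n
= 19/79
= 0.2405

0.2405


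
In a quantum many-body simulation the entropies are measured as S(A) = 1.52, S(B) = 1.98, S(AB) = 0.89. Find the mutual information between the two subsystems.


I(A:B) = S(A) + S(B) - S(AB)
= 1.52 + 1.98 - 0.89
= 2.6100

2.6100


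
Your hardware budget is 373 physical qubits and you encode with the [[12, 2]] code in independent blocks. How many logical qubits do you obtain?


Each code block uses 12 physical qubits for 2 logical qubit(s).
Number of complete blocks = floor(373 / 12) = 31
Logical qubits = 31 * 2
= 62

62


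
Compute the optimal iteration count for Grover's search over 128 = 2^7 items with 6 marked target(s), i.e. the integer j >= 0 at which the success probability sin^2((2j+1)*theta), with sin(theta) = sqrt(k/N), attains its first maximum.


After j Grover iterations the success probability is P(j) = sin^2((2j+1)*theta), where sin(theta) = sqrt(k/N).
N = 2^7 = 128, k = 6
sin(theta) = sqrt(k/N) = 0.2165063509
theta = arcsin(sqrt(k/N)) = 0.2182345144 rad
P(j) reaches its first maximum when (2j+1)*theta is as close as possible to pi/2, i.e. j = round(pi/(4*theta) - 1/2).
pi/(4*theta) - 1/2 = 3.0989
(For comparison, the common estimate pi/4 * sqrt(N/k) = 3.6276; the exact maximiser is used here.)
Optimal iterations = 3

3


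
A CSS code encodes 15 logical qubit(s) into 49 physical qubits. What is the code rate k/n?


Code rate R = k/n
= 15/49
= 0.3061

0.3061


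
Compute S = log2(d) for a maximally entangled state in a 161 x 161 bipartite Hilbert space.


For a maximally entangled state in d x d:
S = log2(d) = log2(161)
= 7.3309

7.3309


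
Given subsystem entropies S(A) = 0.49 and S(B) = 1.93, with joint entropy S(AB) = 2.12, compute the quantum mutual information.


I(A:B) = S(A) + S(B) - S(AB)
= 0.49 + 1.93 - 2.12
= 0.3000

0.3000


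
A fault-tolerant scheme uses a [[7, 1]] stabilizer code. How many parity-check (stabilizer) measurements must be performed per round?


For an [[n,k]] stabilizer code:
Number of stabilizer generators = n - k
= 7 - 1
= 6

6


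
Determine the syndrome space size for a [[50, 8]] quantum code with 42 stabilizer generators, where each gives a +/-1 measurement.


Each stabilizer generator gives a binary (+1 or -1) measurement outcome.
With 42 independent generators:
Total syndromes = 2^42
= 4398046511104

4398046511104


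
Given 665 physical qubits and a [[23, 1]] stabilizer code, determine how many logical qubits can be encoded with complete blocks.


Each code block uses 23 physical qubits for 1 logical qubit(s).
Number of complete blocks = floor(665 / 23) = 28
Logical qubits = 28 * 1
= 28

28


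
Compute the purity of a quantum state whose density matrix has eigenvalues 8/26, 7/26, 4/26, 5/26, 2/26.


tr(rho^2) = sum of eigenvalues squared
= (8/26)^2 + (7/26)^2 + (4/26)^2 + (5/26)^2 + (2/26)^2
= (64 + 49 + 16 + 25 + 4) / 676
= 158/676
= 0.2337

0.2337


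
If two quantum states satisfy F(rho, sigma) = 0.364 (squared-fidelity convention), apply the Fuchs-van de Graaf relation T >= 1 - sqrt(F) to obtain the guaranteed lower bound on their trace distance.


Fuchs-van de Graaf (squared-fidelity convention): 1 - sqrt(F) <= T <= sqrt(1 - F).
Lower bound: T >= 1 - sqrt(F)
sqrt(F) = sqrt(0.364) = 0.6033
T >= 1 - 0.6033
T >= 0.3967

0.3967


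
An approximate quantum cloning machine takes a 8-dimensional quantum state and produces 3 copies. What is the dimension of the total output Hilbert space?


Output space = H^(tensor 3) where dim(H) = 8
dim = 8^3
= 64 (after 2 factors)
= 512 (after 3 factors)
= 512

512


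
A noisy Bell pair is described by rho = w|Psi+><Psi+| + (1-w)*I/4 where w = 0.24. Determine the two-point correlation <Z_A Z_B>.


|Psi+> = (|01> + |10>)/sqrt(2)
For the pure Bell state, <Z_A Z_B> = -1 (Bell-state Pauli correlator).
The maximally-mixed part I/4 has tr(I/4 * P tensor P) = 0 for any traceless Pauli P.
So <Z_A Z_B>_rho = w * (-1) + (1 - w) * 0
= 0.24 * (-1)
= -0.2400

-0.2400


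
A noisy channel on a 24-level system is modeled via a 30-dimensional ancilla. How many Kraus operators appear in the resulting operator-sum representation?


Tracing out the environment in an orthonormal basis {|i>_E} gives Kraus operators K_i = <i|_E U |0>_E.
Number of Kraus operators = dim(H_env) = d_env
= 30

30


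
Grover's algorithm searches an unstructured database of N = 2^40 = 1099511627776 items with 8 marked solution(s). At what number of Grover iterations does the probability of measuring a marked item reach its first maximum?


After j Grover iterations the success probability is P(j) = sin^2((2j+1)*theta), where sin(theta) = sqrt(k/N).
N = 2^40 = 1099511627776, k = 8
sin(theta) = sqrt(k/N) = 2.697398305e-06
theta = arcsin(sqrt(k/N)) = 2.697398305e-06 rad
P(j) reaches its first maximum when (2j+1)*theta is as close as possible to pi/2, i.e. j = round(pi/(4*theta) - 1/2).
pi/(4*theta) - 1/2 = 291168.2762
(For comparison, the common estimate pi/4 * sqrt(N/k) = 291168.7762; the exact maximiser is used here.)
Optimal iterations = 291168

291168


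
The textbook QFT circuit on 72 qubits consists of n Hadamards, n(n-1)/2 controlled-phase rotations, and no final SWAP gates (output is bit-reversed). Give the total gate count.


Hadamard gates: 72
Controlled rotations: n*(n-1)/2 = 72*71/2 = 2556
SWAP gates: 0 (omitted)
Total = 72 + 2556
= 2628

2628


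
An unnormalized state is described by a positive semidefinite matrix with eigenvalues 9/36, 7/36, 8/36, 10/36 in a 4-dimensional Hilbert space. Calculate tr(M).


tr(M) = sum of eigenvalues
= 9/36 + 7/36 + 8/36 + 10/36
= 34/36
= 0.9444

0.9444


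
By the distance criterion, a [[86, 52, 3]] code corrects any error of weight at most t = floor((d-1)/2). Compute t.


Code parameters: [[86, 52, 3]], distance d = 3.
Number of correctable errors = floor((d-1)/2)
= floor((3 - 1)/2)
= floor(2/2)
= 1

1


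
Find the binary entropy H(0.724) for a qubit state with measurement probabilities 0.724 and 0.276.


S = -p*log2(p) - (1-p)*log2(1-p)
p = 0.7240, 1-p = 0.2760
= -0.7240 * log2(0.7240) - 0.2760 * log2(0.2760)
= -(-0.3373) - (-0.5126)
= 0.8499

0.8499


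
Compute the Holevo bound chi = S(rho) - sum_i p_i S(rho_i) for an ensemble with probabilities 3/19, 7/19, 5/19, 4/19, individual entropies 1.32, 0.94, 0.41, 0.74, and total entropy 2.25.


chi = S(rho) - sum_i p_i * S(rho_i)
Weighted entropy = 3/19 * 1.32 + 7/19 * 0.94 + 5/19 * 0.41 + 4/19 * 0.74
= 0.8184
chi = 2.25 - 0.8184
= 1.4316

1.4316


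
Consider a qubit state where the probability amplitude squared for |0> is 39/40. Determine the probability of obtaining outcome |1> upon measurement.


|alpha|^2 = 39/40 = 0.9750
|beta|^2 = 1 - 39/40 = 1/40 = 0.0250
P(|1>) = |beta|^2 = 0.0250

0.0250


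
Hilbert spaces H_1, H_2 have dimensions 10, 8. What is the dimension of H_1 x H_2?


dim(H_1 x H_2) = 10 * 8
= 80

80


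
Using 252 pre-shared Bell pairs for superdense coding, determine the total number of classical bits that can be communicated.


Superdense coding allows 2 classical bits per shared entangled pair.
252 pair(s) -> 2 * 252 = 504 classical bits

504


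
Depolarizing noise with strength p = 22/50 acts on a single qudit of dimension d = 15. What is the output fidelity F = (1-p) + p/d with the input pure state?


F = (1-p) + p/d
= (1 - 0.4400) + 0.4400/15
= 0.5600 + 0.0293
= 0.5893

0.5893


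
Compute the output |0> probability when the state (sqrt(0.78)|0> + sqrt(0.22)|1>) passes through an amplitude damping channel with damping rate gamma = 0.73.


For amplitude damping with parameter gamma on state sqrt(a)|0> + sqrt(b)|1>:
alpha^2 = 0.78, beta^2 = 0.22
P(|0>) = alpha^2 + gamma * beta^2
= 0.78 + 0.73 * 0.22
= 0.78 + 0.1606
= 0.9406

0.9406


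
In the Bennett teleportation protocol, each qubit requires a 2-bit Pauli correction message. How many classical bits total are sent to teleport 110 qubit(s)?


Quantum teleportation requires 2 classical bits per qubit teleported.
110 qubit(s) -> 2 * 110 = 220 classical bits

220


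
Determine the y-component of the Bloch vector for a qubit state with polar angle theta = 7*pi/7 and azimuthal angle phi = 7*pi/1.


theta = 3.1416, phi = 21.9911
r_y = sin(theta)*sin(phi) = 0.0000 * 0.0000
r_y = 0.0000

0.0000


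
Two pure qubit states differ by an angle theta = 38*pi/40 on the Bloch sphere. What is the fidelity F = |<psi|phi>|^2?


For states separated by angle theta on Bloch sphere:
F = cos^2(theta/2)
theta = 38*pi/40 = 2.9845
theta/2 = 1.4923
cos(theta/2) = 0.0785
F = 0.0062

0.0062


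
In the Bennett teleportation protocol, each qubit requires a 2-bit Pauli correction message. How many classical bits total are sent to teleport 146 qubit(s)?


Quantum teleportation requires 2 classical bits per qubit teleported.
146 qubit(s) -> 2 * 146 = 292 classical bits

292


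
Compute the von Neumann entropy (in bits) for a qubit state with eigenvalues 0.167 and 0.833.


S = -p*log2(p) - (1-p)*log2(1-p)
p = 0.1670, 1-p = 0.8330
= -0.1670 * log2(0.1670) - 0.8330 * log2(0.8330)
= -(-0.4312) - (-0.2196)
= 0.6508

0.6508


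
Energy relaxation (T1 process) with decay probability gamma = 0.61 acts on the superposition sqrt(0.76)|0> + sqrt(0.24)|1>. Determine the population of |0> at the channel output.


For amplitude damping with parameter gamma on state sqrt(a)|0> + sqrt(b)|1>:
alpha^2 = 0.76, beta^2 = 0.24
P(|0>) = alpha^2 + gamma * beta^2
= 0.76 + 0.61 * 0.24
= 0.76 + 0.1464
= 0.9064

0.9064


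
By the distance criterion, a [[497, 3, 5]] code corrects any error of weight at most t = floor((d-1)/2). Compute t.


Code parameters: [[497, 3, 5]], distance d = 5.
Number of correctable errors = floor((d-1)/2)
= floor((5 - 1)/2)
= floor(4/2)
= 2

2


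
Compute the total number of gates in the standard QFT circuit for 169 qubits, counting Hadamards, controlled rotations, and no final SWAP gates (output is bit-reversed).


Hadamard gates: 169
Controlled rotations: n*(n-1)/2 = 169*168/2 = 14196
SWAP gates: 0 (omitted)
Total = 169 + 14196
= 14365

14365
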